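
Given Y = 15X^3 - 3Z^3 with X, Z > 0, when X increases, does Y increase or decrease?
Y increases

Taking the partial derivative:
∂Y/∂X = 45X^2

∂Y/∂X = 45X^2 > 0 (assuming positive values)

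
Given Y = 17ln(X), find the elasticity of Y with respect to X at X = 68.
Elasticity = 1/ln(68) ≈ 0.2370

Elasticity = (dY/dX) · (X/Y)

dY/dX = 17/X
At X = 68: dY/dX = 1/4, Y = 17·ln(68)

Elasticity = (1/4) · (68 / (17·ln(68))) = 1/ln(68) ≈ 0.2370

Interpretation: for a small percentage change in X, the percentage change in Y is approximately 0.24 times as large.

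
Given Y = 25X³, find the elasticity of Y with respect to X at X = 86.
Elasticity = 3

Elasticity = (dY/dX) · (X/Y)

dY/dX = 75·X²
At X = 86: dY/dX = 554700, Y = 15901400

Elasticity = 554700 · (86 / 15901400) = 3

Interpretation: for a small percentage change in X, the percentage change in Y is approximately 3.00 times as large.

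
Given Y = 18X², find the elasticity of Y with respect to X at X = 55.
Elasticity = 2

Elasticity = (dY/dX) · (X/Y)

dY/dX = 36·X
At X = 55: dY/dX = 1980, Y = 54450

Elasticity = 1980 · (55 / 54450) = 2

Interpretation: for a small percentage change in X, the percentage change in Y is approximately 2.00 times as large.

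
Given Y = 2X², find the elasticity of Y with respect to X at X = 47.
Elasticity = 2

Elasticity = (dY/dX) · (X/Y)

dY/dX = 4·X
At X = 47: dY/dX = 188, Y = 4418

Elasticity = 188 · (47 / 4418) = 2

Interpretation: for a small percentage change in X, the percentage change in Y is approximately 2.00 times as large.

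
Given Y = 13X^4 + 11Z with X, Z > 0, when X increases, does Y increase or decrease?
Y increases

Taking the partial derivative:
∂Y/∂X = 52X^3

∂Y/∂X = 52X^3 > 0 (assuming positive values)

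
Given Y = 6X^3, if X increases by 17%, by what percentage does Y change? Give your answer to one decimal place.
60.2%

For Y = 6X^3:
If X → X(1 + 0.17)
Then Y → Y · (1 + 0.17)^3
     ≈ Y · 1.6016

Percentage change = ((1 + 0.17)^3 − 1) × 100% ≈ 60.2%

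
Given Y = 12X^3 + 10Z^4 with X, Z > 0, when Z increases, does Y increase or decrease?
Y increases

Taking the partial derivative:
∂Y/∂Z = 40Z^3

∂Y/∂Z = 40Z^3 > 0 (assuming positive values)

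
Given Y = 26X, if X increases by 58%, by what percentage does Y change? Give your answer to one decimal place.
58.0%

For Y = 26X:
If X → X(1 + 0.58)
Then Y → Y · (1 + 0.58)^1
     = Y · 1.5800

Percentage change = ((1 + 0.58)^1 − 1) × 100% = 58.0%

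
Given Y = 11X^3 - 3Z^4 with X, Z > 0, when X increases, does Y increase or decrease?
Y increases

Taking the partial derivative:
∂Y/∂X = 33X^2

∂Y/∂X = 33X^2 > 0 (assuming positive values)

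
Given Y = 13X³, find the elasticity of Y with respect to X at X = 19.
Elasticity = 3

Elasticity = (dY/dX) · (X/Y)

dY/dX = 39·X²
At X = 19: dY/dX = 14079, Y = 89167

Elasticity = 14079 · (19 / 89167) = 3

Interpretation: for a small percentage change in X, the percentage change in Y is approximately 3.00 times as large.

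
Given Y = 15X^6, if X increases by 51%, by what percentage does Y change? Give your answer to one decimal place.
1085.4%

For Y = 15X^6:
If X → X(1 + 0.51)
Then Y → Y · (1 + 0.51)^6
     ≈ Y · 11.8539

Percentage change = ((1 + 0.51)^6 − 1) × 100% ≈ 1085.4%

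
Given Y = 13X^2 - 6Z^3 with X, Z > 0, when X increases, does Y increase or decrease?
Y increases

Taking the partial derivative:
∂Y/∂X = 26X

∂Y/∂X = 26X > 0 (assuming positive values)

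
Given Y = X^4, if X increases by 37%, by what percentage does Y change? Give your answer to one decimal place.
252.3%

For Y = X^4:
If X → X(1 + 0.37)
Then Y → Y · (1 + 0.37)^4
     ≈ Y · 3.5228

Percentage change = ((1 + 0.37)^4 − 1) × 100% ≈ 252.3%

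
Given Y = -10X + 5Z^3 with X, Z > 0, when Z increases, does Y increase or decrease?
Y increases

Taking the partial derivative:
∂Y/∂Z = 15Z^2

∂Y/∂Z = 15Z^2 > 0 (assuming positive values)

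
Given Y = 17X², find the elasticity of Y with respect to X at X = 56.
Elasticity = 2

Elasticity = (dY/dX) · (X/Y)

dY/dX = 34·X
At X = 56: dY/dX = 1904, Y = 53312

Elasticity = 1904 · (56 / 53312) = 2

Interpretation: for a small percentage change in X, the percentage change in Y is approximately 2.00 times as large.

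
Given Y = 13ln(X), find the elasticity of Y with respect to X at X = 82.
Elasticity = 1/ln(82) ≈ 0.2269

Elasticity = (dY/dX) · (X/Y)

dY/dX = 13/X
At X = 82: dY/dX = 13/82, Y = 13·ln(82)

Elasticity = (13/82) · (82 / (13·ln(82))) = 1/ln(82) ≈ 0.2269

Interpretation: for a small percentage change in X, the percentage change in Y is approximately 0.23 times as large.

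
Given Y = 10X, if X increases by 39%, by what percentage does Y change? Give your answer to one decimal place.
39.0%

For Y = 10X:
If X → X(1 + 0.39)
Then Y → Y · (1 + 0.39)^1
     = Y · 1.3900

Percentage change = ((1 + 0.39)^1 − 1) × 100% = 39.0%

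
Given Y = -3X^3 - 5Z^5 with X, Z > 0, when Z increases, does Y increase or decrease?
Y decreases

Taking the partial derivative:
∂Y/∂Z = -25Z^4

∂Y/∂Z = -25Z^4 < 0 (assuming positive values)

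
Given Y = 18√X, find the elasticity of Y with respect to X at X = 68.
Elasticity = 1/2

Elasticity = (dY/dX) · (X/Y)

dY/dX = 9/√X
At X = 68: dY/dX = 9·√17/34, Y = 36·√17

Elasticity = (9·√17/34) · (68 / (36·√17)) = 1/2

Interpretation: for a small percentage change in X, the percentage change in Y is approximately 0.50 times as large.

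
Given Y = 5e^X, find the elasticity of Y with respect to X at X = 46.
Elasticity = 46

Elasticity = (dY/dX) · (X/Y)

dY/dX = 5·e^X
At X = 46: dY/dX = 5·e^46, Y = 5·e^46

Elasticity = (5·e^46) · (46 / (5·e^46)) = 46

Interpretation: for a small percentage change in X, the percentage change in Y is approximately 46.00 times as large.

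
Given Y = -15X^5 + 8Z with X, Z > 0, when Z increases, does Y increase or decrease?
Y increases

Taking the partial derivative:
∂Y/∂Z = 8

∂Y/∂Z = 8 > 0 (assuming positive values)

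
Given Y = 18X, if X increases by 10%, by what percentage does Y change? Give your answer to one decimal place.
10.0%

For Y = 18X:
If X → X(1 + 0.1)
Then Y → Y · (1 + 0.1)^1
     = Y · 1.1000

Percentage change = ((1 + 0.1)^1 − 1) × 100% = 10.0%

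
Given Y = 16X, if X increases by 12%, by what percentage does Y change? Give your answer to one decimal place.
12.0%

For Y = 16X:
If X → X(1 + 0.12)
Then Y → Y · (1 + 0.12)^1
     = Y · 1.1200

Percentage change = ((1 + 0.12)^1 − 1) × 100% = 12.0%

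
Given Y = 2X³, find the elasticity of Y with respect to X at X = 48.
Elasticity = 3

Elasticity = (dY/dX) · (X/Y)

dY/dX = 6·X²
At X = 48: dY/dX = 13824, Y = 221184

Elasticity = 13824 · (48 / 221184) = 3

Interpretation: for a small percentage change in X, the percentage change in Y is approximately 3.00 times as large.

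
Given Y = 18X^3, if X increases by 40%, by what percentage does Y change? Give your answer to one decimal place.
174.4%

For Y = 18X^3:
If X → X(1 + 0.4)
Then Y → Y · (1 + 0.4)^3
     = Y · 2.7440

Percentage change = ((1 + 0.4)^3 − 1) × 100% = 174.4%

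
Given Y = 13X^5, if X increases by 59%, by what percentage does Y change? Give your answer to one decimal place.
916.2%

For Y = 13X^5:
If X → X(1 + 0.59)
Then Y → Y · (1 + 0.59)^5
     ≈ Y · 10.1622

Percentage change = ((1 + 0.59)^5 − 1) × 100% ≈ 916.2%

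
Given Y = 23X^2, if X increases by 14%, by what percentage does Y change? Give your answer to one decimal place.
30.0%

For Y = 23X^2:
If X → X(1 + 0.14)
Then Y → Y · (1 + 0.14)^2
     = Y · 1.2996

Percentage change = ((1 + 0.14)^2 − 1) × 100% ≈ 30.0%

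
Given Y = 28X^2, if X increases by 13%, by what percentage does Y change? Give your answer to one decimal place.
27.7%

For Y = 28X^2:
If X → X(1 + 0.13)
Then Y → Y · (1 + 0.13)^2
     = Y · 1.2769

Percentage change = ((1 + 0.13)^2 − 1) × 100% ≈ 27.7%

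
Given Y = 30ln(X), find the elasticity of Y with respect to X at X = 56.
Elasticity = 1/ln(56) ≈ 0.2484

Elasticity = (dY/dX) · (X/Y)

dY/dX = 30/X
At X = 56: dY/dX = 15/28, Y = 30·ln(56)

Elasticity = (15/28) · (56 / (30·ln(56))) = 1/ln(56) ≈ 0.2484

Interpretation: for a small percentage change in X, the percentage change in Y is approximately 0.25 times as large.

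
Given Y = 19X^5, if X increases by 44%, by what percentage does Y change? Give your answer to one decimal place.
519.2%

For Y = 19X^5:
If X → X(1 + 0.44)
Then Y → Y · (1 + 0.44)^5
     ≈ Y · 6.1917

Percentage change = ((1 + 0.44)^5 − 1) × 100% ≈ 519.2%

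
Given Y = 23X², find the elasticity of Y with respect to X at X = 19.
Elasticity = 2

Elasticity = (dY/dX) · (X/Y)

dY/dX = 46·X
At X = 19: dY/dX = 874, Y = 8303

Elasticity = 874 · (19 / 8303) = 2

Interpretation: for a small percentage change in X, the percentage change in Y is approximately 2.00 times as large.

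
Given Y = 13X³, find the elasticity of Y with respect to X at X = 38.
Elasticity = 3

Elasticity = (dY/dX) · (X/Y)

dY/dX = 39·X²
At X = 38: dY/dX = 56316, Y = 713336

Elasticity = 56316 · (38 / 713336) = 3

Interpretation: for a small percentage change in X, the percentage change in Y is approximately 3.00 times as large.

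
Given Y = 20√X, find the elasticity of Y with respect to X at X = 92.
Elasticity = 1/2

Elasticity = (dY/dX) · (X/Y)

dY/dX = 10/√X
At X = 92: dY/dX = 5·√23/23, Y = 40·√23

Elasticity = (5·√23/23) · (92 / (40·√23)) = 1/2

Interpretation: for a small percentage change in X, the percentage change in Y is approximately 0.50 times as large.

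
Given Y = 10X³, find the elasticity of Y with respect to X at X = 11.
Elasticity = 3

Elasticity = (dY/dX) · (X/Y)

dY/dX = 30·X²
At X = 11: dY/dX = 3630, Y = 13310

Elasticity = 3630 · (11 / 13310) = 3

Interpretation: for a small percentage change in X, the percentage change in Y is approximately 3.00 times as large.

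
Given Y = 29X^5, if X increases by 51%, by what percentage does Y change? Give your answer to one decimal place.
685.0%

For Y = 29X^5:
If X → X(1 + 0.51)
Then Y → Y · (1 + 0.51)^5
     ≈ Y · 7.8503

Percentage change = ((1 + 0.51)^5 − 1) × 100% ≈ 685.0%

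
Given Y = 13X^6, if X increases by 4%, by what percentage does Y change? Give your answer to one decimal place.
26.5%

For Y = 13X^6:
If X → X(1 + 0.04)
Then Y → Y · (1 + 0.04)^6
     ≈ Y · 1.2653

Percentage change = ((1 + 0.04)^6 − 1) × 100% ≈ 26.5%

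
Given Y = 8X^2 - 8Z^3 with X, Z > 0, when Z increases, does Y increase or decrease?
Y decreases

Taking the partial derivative:
∂Y/∂Z = -24Z^2

∂Y/∂Z = -24Z^2 < 0 (assuming positive values)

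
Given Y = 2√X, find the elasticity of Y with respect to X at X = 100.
Elasticity = 1/2

Elasticity = (dY/dX) · (X/Y)

dY/dX = 1/√X
At X = 100: dY/dX = 1/10, Y = 20

Elasticity = (1/10) · (100 / 20) = 1/2

Interpretation: for a small percentage change in X, the percentage change in Y is approximately 0.50 times as large.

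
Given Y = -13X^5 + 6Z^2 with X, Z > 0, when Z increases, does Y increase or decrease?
Y increases

Taking the partial derivative:
∂Y/∂Z = 12Z

∂Y/∂Z = 12Z > 0 (assuming positive values)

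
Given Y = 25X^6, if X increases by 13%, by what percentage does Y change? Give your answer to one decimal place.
108.2%

For Y = 25X^6:
If X → X(1 + 0.13)
Then Y → Y · (1 + 0.13)^6
     ≈ Y · 2.0820

Percentage change = ((1 + 0.13)^6 − 1) × 100% ≈ 108.2%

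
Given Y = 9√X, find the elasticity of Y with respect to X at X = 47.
Elasticity = 1/2

Elasticity = (dY/dX) · (X/Y)

dY/dX = 9/(2·√X)
At X = 47: dY/dX = 9·√47/94, Y = 9·√47

Elasticity = (9·√47/94) · (47 / (9·√47)) = 1/2

Interpretation: for a small percentage change in X, the percentage change in Y is approximately 0.50 times as large.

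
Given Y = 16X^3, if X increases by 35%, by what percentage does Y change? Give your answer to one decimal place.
146.0%

For Y = 16X^3:
If X → X(1 + 0.35)
Then Y → Y · (1 + 0.35)^3
     ≈ Y · 2.4604

Percentage change = ((1 + 0.35)^3 − 1) × 100% ≈ 146.0%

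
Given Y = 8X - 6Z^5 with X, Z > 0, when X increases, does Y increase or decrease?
Y increases

Taking the partial derivative:
∂Y/∂X = 8

∂Y/∂X = 8 > 0 (assuming positive values)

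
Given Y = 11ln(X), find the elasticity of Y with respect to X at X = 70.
Elasticity = 1/ln(70) ≈ 0.2354

Elasticity = (dY/dX) · (X/Y)

dY/dX = 11/X
At X = 70: dY/dX = 11/70, Y = 11·ln(70)

Elasticity = (11/70) · (70 / (11·ln(70))) = 1/ln(70) ≈ 0.2354

Interpretation: for a small percentage change in X, the percentage change in Y is approximately 0.24 times as large.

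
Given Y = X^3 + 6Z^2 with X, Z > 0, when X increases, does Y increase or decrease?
Y increases

Taking the partial derivative:
∂Y/∂X = 3X^2

∂Y/∂X = 3X^2 > 0 (assuming positive values)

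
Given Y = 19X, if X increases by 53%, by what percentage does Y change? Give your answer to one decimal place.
53.0%

For Y = 19X:
If X → X(1 + 0.53)
Then Y → Y · (1 + 0.53)^1
     = Y · 1.5300

Percentage change = ((1 + 0.53)^1 − 1) × 100% = 53.0%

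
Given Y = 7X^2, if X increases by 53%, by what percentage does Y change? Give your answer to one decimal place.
134.1%

For Y = 7X^2:
If X → X(1 + 0.53)
Then Y → Y · (1 + 0.53)^2
     = Y · 2.3409

Percentage change = ((1 + 0.53)^2 − 1) × 100% ≈ 134.1%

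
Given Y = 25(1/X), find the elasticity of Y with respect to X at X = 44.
Elasticity = -1

Elasticity = (dY/dX) · (X/Y)

dY/dX = -25/X²
At X = 44: dY/dX = -25/1936, Y = 25/44

Elasticity = (-25/1936) · (44 / (25/44)) = -1

Interpretation: for a small percentage change in X, the percentage change in Y is approximately -1.00 times as large.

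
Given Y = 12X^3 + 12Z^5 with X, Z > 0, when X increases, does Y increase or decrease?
Y increases

Taking the partial derivative:
∂Y/∂X = 36X^2

∂Y/∂X = 36X^2 > 0 (assuming positive values)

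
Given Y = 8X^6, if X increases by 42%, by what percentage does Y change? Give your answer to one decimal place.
719.8%

For Y = 8X^6:
If X → X(1 + 0.42)
Then Y → Y · (1 + 0.42)^6
     ≈ Y · 8.1984

Percentage change = ((1 + 0.42)^6 − 1) × 100% ≈ 719.8%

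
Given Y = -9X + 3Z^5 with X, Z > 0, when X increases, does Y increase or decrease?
Y decreases

Taking the partial derivative:
∂Y/∂X = -9

∂Y/∂X = -9 < 0 (assuming positive values)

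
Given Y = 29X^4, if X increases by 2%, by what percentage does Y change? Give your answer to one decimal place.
8.2%

For Y = 29X^4:
If X → X(1 + 0.02)
Then Y → Y · (1 + 0.02)^4
     ≈ Y · 1.0824

Percentage change = ((1 + 0.02)^4 − 1) × 100% ≈ 8.2%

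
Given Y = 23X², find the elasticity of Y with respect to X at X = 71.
Elasticity = 2

Elasticity = (dY/dX) · (X/Y)

dY/dX = 46·X
At X = 71: dY/dX = 3266, Y = 115943

Elasticity = 3266 · (71 / 115943) = 2

Interpretation: for a small percentage change in X, the percentage change in Y is approximately 2.00 times as large.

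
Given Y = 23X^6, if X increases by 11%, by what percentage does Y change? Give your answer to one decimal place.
87.0%

For Y = 23X^6:
If X → X(1 + 0.11)
Then Y → Y · (1 + 0.11)^6
     ≈ Y · 1.8704

Percentage change = ((1 + 0.11)^6 − 1) × 100% ≈ 87.0%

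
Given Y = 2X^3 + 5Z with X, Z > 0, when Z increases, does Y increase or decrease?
Y increases

Taking the partial derivative:
∂Y/∂Z = 5

∂Y/∂Z = 5 > 0 (assuming positive values)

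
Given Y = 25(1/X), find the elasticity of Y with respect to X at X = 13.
Elasticity = -1

Elasticity = (dY/dX) · (X/Y)

dY/dX = -25/X²
At X = 13: dY/dX = -25/169, Y = 25/13

Elasticity = (-25/169) · (13 / (25/13)) = -1

Interpretation: for a small percentage change in X, the percentage change in Y is approximately -1.00 times as large.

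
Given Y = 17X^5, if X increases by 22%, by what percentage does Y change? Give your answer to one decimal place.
170.3%

For Y = 17X^5:
If X → X(1 + 0.22)
Then Y → Y · (1 + 0.22)^5
     ≈ Y · 2.7027

Percentage change = ((1 + 0.22)^5 − 1) × 100% ≈ 170.3%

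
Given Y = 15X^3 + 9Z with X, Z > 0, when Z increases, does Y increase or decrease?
Y increases

Taking the partial derivative:
∂Y/∂Z = 9

∂Y/∂Z = 9 > 0 (assuming positive values)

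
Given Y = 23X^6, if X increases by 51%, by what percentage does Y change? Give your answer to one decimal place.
1085.4%

For Y = 23X^6:
If X → X(1 + 0.51)
Then Y → Y · (1 + 0.51)^6
     ≈ Y · 11.8539

Percentage change = ((1 + 0.51)^6 − 1) × 100% ≈ 1085.4%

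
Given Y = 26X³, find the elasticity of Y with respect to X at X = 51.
Elasticity = 3

Elasticity = (dY/dX) · (X/Y)

dY/dX = 78·X²
At X = 51: dY/dX = 202878, Y = 3448926

Elasticity = 202878 · (51 / 3448926) = 3

Interpretation: for a small percentage change in X, the percentage change in Y is approximately 3.00 times as large.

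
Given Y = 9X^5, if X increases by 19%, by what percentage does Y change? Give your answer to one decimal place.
138.6%

For Y = 9X^5:
If X → X(1 + 0.19)
Then Y → Y · (1 + 0.19)^5
     ≈ Y · 2.3864

Percentage change = ((1 + 0.19)^5 − 1) × 100% ≈ 138.6%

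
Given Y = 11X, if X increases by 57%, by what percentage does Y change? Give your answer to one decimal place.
57.0%

For Y = 11X:
If X → X(1 + 0.57)
Then Y → Y · (1 + 0.57)^1
     = Y · 1.5700

Percentage change = ((1 + 0.57)^1 − 1) × 100% = 57.0%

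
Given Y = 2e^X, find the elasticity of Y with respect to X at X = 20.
Elasticity = 20

Elasticity = (dY/dX) · (X/Y)

dY/dX = 2·e^X
At X = 20: dY/dX = 2·e^20, Y = 2·e^20

Elasticity = (2·e^20) · (20 / (2·e^20)) = 20

Interpretation: for a small percentage change in X, the percentage change in Y is approximately 20.00 times as large.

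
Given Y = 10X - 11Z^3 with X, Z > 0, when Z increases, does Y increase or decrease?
Y decreases

Taking the partial derivative:
∂Y/∂Z = -33Z^2

∂Y/∂Z = -33Z^2 < 0 (assuming positive values)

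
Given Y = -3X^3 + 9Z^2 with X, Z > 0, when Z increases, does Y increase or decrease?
Y increases

Taking the partial derivative:
∂Y/∂Z = 18Z

∂Y/∂Z = 18Z > 0 (assuming positive values)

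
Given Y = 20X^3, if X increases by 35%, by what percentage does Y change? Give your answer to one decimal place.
146.0%

For Y = 20X^3:
If X → X(1 + 0.35)
Then Y → Y · (1 + 0.35)^3
     ≈ Y · 2.4604

Percentage change = ((1 + 0.35)^3 − 1) × 100% ≈ 146.0%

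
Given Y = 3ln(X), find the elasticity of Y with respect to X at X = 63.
Elasticity = 1/ln(63) ≈ 0.2414

Elasticity = (dY/dX) · (X/Y)

dY/dX = 3/X
At X = 63: dY/dX = 1/21, Y = 3·ln(63)

Elasticity = (1/21) · (63 / (3·ln(63))) = 1/ln(63) ≈ 0.2414

Interpretation: for a small percentage change in X, the percentage change in Y is approximately 0.24 times as large.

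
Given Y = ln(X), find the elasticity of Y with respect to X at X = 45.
Elasticity = 1/ln(45) ≈ 0.2627

Elasticity = (dY/dX) · (X/Y)

dY/dX = 1/X
At X = 45: dY/dX = 1/45, Y = ln(45)

Elasticity = (1/45) · (45 / (ln(45))) = 1/ln(45) ≈ 0.2627

Interpretation: for a small percentage change in X, the percentage change in Y is approximately 0.26 times as large.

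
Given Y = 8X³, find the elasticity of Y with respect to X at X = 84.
Elasticity = 3

Elasticity = (dY/dX) · (X/Y)

dY/dX = 24·X²
At X = 84: dY/dX = 169344, Y = 4741632

Elasticity = 169344 · (84 / 4741632) = 3

Interpretation: for a small percentage change in X, the percentage change in Y is approximately 3.00 times as large.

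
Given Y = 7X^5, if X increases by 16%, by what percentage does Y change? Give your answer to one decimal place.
110.0%

For Y = 7X^5:
If X → X(1 + 0.16)
Then Y → Y · (1 + 0.16)^5
     ≈ Y · 2.1003

Percentage change = ((1 + 0.16)^5 − 1) × 100% ≈ 110.0%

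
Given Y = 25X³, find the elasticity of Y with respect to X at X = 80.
Elasticity = 3

Elasticity = (dY/dX) · (X/Y)

dY/dX = 75·X²
At X = 80: dY/dX = 480000, Y = 12800000

Elasticity = 480000 · (80 / 12800000) = 3

Interpretation: for a small percentage change in X, the percentage change in Y is approximately 3.00 times as large.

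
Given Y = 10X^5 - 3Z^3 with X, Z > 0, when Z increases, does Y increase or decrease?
Y decreases

Taking the partial derivative:
∂Y/∂Z = -9Z^2

∂Y/∂Z = -9Z^2 < 0 (assuming positive values)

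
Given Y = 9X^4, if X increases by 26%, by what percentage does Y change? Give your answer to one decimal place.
152.0%

For Y = 9X^4:
If X → X(1 + 0.26)
Then Y → Y · (1 + 0.26)^4
     ≈ Y · 2.5205

Percentage change = ((1 + 0.26)^4 − 1) × 100% ≈ 152.0%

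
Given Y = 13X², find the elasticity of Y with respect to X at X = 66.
Elasticity = 2

Elasticity = (dY/dX) · (X/Y)

dY/dX = 26·X
At X = 66: dY/dX = 1716, Y = 56628

Elasticity = 1716 · (66 / 56628) = 2

Interpretation: for a small percentage change in X, the percentage change in Y is approximately 2.00 times as large.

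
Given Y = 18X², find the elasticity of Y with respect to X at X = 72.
Elasticity = 2

Elasticity = (dY/dX) · (X/Y)

dY/dX = 36·X
At X = 72: dY/dX = 2592, Y = 93312

Elasticity = 2592 · (72 / 93312) = 2

Interpretation: for a small percentage change in X, the percentage change in Y is approximately 2.00 times as large.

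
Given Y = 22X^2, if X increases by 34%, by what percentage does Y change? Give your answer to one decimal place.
79.6%

For Y = 22X^2:
If X → X(1 + 0.34)
Then Y → Y · (1 + 0.34)^2
     = Y · 1.7956

Percentage change = ((1 + 0.34)^2 − 1) × 100% ≈ 79.6%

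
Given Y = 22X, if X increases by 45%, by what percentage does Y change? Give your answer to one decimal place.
45.0%

For Y = 22X:
If X → X(1 + 0.45)
Then Y → Y · (1 + 0.45)^1
     = Y · 1.4500

Percentage change = ((1 + 0.45)^1 − 1) × 100% = 45.0%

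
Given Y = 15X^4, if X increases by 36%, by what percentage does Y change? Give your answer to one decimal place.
242.1%

For Y = 15X^4:
If X → X(1 + 0.36)
Then Y → Y · (1 + 0.36)^4
     ≈ Y · 3.4210

Percentage change = ((1 + 0.36)^4 − 1) × 100% ≈ 242.1%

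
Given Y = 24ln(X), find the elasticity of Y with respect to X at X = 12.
Elasticity = 1/ln(12) ≈ 0.4024

Elasticity = (dY/dX) · (X/Y)

dY/dX = 24/X
At X = 12: dY/dX = 2, Y = 24·ln(12)

Elasticity = 2 · (12 / (24·ln(12))) = 1/ln(12) ≈ 0.4024

Interpretation: for a small percentage change in X, the percentage change in Y is approximately 0.40 times as large.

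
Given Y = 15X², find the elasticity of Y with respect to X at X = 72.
Elasticity = 2

Elasticity = (dY/dX) · (X/Y)

dY/dX = 30·X
At X = 72: dY/dX = 2160, Y = 77760

Elasticity = 2160 · (72 / 77760) = 2

Interpretation: for a small percentage change in X, the percentage change in Y is approximately 2.00 times as large.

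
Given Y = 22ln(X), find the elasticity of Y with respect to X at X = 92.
Elasticity = 1/ln(92) ≈ 0.2212

Elasticity = (dY/dX) · (X/Y)

dY/dX = 22/X
At X = 92: dY/dX = 11/46, Y = 22·ln(92)

Elasticity = (11/46) · (92 / (22·ln(92))) = 1/ln(92) ≈ 0.2212

Interpretation: for a small percentage change in X, the percentage change in Y is approximately 0.22 times as large.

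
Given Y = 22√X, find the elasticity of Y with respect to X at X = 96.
Elasticity = 1/2

Elasticity = (dY/dX) · (X/Y)

dY/dX = 11/√X
At X = 96: dY/dX = 11·√6/24, Y = 88·√6

Elasticity = (11·√6/24) · (96 / (88·√6)) = 1/2

Interpretation: for a small percentage change in X, the percentage change in Y is approximately 0.50 times as large.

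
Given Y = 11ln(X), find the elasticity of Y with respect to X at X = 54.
Elasticity = 1/ln(54) ≈ 0.2507

Elasticity = (dY/dX) · (X/Y)

dY/dX = 11/X
At X = 54: dY/dX = 11/54, Y = 11·ln(54)

Elasticity = (11/54) · (54 / (11·ln(54))) = 1/ln(54) ≈ 0.2507

Interpretation: for a small percentage change in X, the percentage change in Y is approximately 0.25 times as large.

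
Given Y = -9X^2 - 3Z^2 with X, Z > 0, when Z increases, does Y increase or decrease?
Y decreases

Taking the partial derivative:
∂Y/∂Z = -6Z

∂Y/∂Z = -6Z < 0 (assuming positive values)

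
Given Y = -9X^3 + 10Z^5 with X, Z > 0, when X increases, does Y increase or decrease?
Y decreases

Taking the partial derivative:
∂Y/∂X = -27X^2

∂Y/∂X = -27X^2 < 0 (assuming positive values)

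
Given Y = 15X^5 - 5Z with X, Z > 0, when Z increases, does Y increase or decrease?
Y decreases

Taking the partial derivative:
∂Y/∂Z = -5

∂Y/∂Z = -5 < 0 (assuming positive values)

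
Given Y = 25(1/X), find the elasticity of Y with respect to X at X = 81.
Elasticity = -1

Elasticity = (dY/dX) · (X/Y)

dY/dX = -25/X²
At X = 81: dY/dX = -25/6561, Y = 25/81

Elasticity = (-25/6561) · (81 / (25/81)) = -1

Interpretation: for a small percentage change in X, the percentage change in Y is approximately -1.00 times as large.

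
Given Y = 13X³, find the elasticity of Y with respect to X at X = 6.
Elasticity = 3

Elasticity = (dY/dX) · (X/Y)

dY/dX = 39·X²
At X = 6: dY/dX = 1404, Y = 2808

Elasticity = 1404 · (6 / 2808) = 3

Interpretation: for a small percentage change in X, the percentage change in Y is approximately 3.00 times as large.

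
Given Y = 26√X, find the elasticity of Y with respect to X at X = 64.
Elasticity = 1/2

Elasticity = (dY/dX) · (X/Y)

dY/dX = 13/√X
At X = 64: dY/dX = 13/8, Y = 208

Elasticity = (13/8) · (64 / 208) = 1/2

Interpretation: for a small percentage change in X, the percentage change in Y is approximately 0.50 times as large.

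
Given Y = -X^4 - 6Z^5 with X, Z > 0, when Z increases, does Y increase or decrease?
Y decreases

Taking the partial derivative:
∂Y/∂Z = -30Z^4

∂Y/∂Z = -30Z^4 < 0 (assuming positive values)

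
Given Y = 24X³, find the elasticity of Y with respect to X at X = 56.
Elasticity = 3

Elasticity = (dY/dX) · (X/Y)

dY/dX = 72·X²
At X = 56: dY/dX = 225792, Y = 4214784

Elasticity = 225792 · (56 / 4214784) = 3

Interpretation: for a small percentage change in X, the percentage change in Y is approximately 3.00 times as large.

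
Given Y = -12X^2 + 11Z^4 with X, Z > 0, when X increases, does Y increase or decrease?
Y decreases

Taking the partial derivative:
∂Y/∂X = -24X

∂Y/∂X = -24X < 0 (assuming positive values)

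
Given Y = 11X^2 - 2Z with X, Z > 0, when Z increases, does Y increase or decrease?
Y decreases

Taking the partial derivative:
∂Y/∂Z = -2

∂Y/∂Z = -2 < 0 (assuming positive values)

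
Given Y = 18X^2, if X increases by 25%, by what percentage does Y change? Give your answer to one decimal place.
56.3%

For Y = 18X^2:
If X → X(1 + 0.25)
Then Y → Y · (1 + 0.25)^2
     = Y · 1.5625

Percentage change = ((1 + 0.25)^2 − 1) × 100% ≈ 56.3%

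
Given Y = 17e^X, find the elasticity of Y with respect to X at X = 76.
Elasticity = 76

Elasticity = (dY/dX) · (X/Y)

dY/dX = 17·e^X
At X = 76: dY/dX = 17·e^76, Y = 17·e^76

Elasticity = (17·e^76) · (76 / (17·e^76)) = 76

Interpretation: for a small percentage change in X, the percentage change in Y is approximately 76.00 times as large.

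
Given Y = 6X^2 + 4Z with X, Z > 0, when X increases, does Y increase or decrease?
Y increases

Taking the partial derivative:
∂Y/∂X = 12X

∂Y/∂X = 12X > 0 (assuming positive values)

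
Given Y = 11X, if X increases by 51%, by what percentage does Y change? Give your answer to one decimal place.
51.0%

For Y = 11X:
If X → X(1 + 0.51)
Then Y → Y · (1 + 0.51)^1
     = Y · 1.5100

Percentage change = ((1 + 0.51)^1 − 1) × 100% = 51.0%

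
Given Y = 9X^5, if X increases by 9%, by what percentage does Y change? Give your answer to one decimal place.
53.9%

For Y = 9X^5:
If X → X(1 + 0.09)
Then Y → Y · (1 + 0.09)^5
     ≈ Y · 1.5386

Percentage change = ((1 + 0.09)^5 − 1) × 100% ≈ 53.9%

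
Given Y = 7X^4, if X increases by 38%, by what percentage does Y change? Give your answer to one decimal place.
262.7%

For Y = 7X^4:
If X → X(1 + 0.38)
Then Y → Y · (1 + 0.38)^4
     ≈ Y · 3.6267

Percentage change = ((1 + 0.38)^4 − 1) × 100% ≈ 262.7%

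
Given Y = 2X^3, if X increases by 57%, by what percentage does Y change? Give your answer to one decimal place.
287.0%

For Y = 2X^3:
If X → X(1 + 0.57)
Then Y → Y · (1 + 0.57)^3
     ≈ Y · 3.8699

Percentage change = ((1 + 0.57)^3 − 1) × 100% ≈ 287.0%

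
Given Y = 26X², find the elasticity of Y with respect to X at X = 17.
Elasticity = 2

Elasticity = (dY/dX) · (X/Y)

dY/dX = 52·X
At X = 17: dY/dX = 884, Y = 7514

Elasticity = 884 · (17 / 7514) = 2

Interpretation: for a small percentage change in X, the percentage change in Y is approximately 2.00 times as large.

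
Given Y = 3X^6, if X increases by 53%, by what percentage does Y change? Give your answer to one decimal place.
1182.8%

For Y = 3X^6:
If X → X(1 + 0.53)
Then Y → Y · (1 + 0.53)^6
     ≈ Y · 12.8277

Percentage change = ((1 + 0.53)^6 − 1) × 100% ≈ 1182.8%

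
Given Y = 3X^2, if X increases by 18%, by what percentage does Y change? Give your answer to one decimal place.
39.2%

For Y = 3X^2:
If X → X(1 + 0.18)
Then Y → Y · (1 + 0.18)^2
     = Y · 1.3924

Percentage change = ((1 + 0.18)^2 − 1) × 100% ≈ 39.2%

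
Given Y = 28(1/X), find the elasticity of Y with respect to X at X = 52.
Elasticity = -1

Elasticity = (dY/dX) · (X/Y)

dY/dX = -28/X²
At X = 52: dY/dX = -7/676, Y = 7/13

Elasticity = (-7/676) · (52 / (7/13)) = -1

Interpretation: for a small percentage change in X, the percentage change in Y is approximately -1.00 times as large.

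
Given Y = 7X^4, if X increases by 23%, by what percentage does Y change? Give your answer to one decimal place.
128.9%

For Y = 7X^4:
If X → X(1 + 0.23)
Then Y → Y · (1 + 0.23)^4
     ≈ Y · 2.2889

Percentage change = ((1 + 0.23)^4 − 1) × 100% ≈ 128.9%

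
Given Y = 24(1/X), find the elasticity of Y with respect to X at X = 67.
Elasticity = -1

Elasticity = (dY/dX) · (X/Y)

dY/dX = -24/X²
At X = 67: dY/dX = -24/4489, Y = 24/67

Elasticity = (-24/4489) · (67 / (24/67)) = -1

Interpretation: for a small percentage change in X, the percentage change in Y is approximately -1.00 times as large.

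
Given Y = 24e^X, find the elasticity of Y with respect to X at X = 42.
Elasticity = 42

Elasticity = (dY/dX) · (X/Y)

dY/dX = 24·e^X
At X = 42: dY/dX = 24·e^42, Y = 24·e^42

Elasticity = (24·e^42) · (42 / (24·e^42)) = 42

Interpretation: for a small percentage change in X, the percentage change in Y is approximately 42.00 times as large.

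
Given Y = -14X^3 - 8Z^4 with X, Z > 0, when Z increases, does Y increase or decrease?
Y decreases

Taking the partial derivative:
∂Y/∂Z = -32Z^3

∂Y/∂Z = -32Z^3 < 0 (assuming positive values)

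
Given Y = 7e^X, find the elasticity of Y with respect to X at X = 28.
Elasticity = 28

Elasticity = (dY/dX) · (X/Y)

dY/dX = 7·e^X
At X = 28: dY/dX = 7·e^28, Y = 7·e^28

Elasticity = (7·e^28) · (28 / (7·e^28)) = 28

Interpretation: for a small percentage change in X, the percentage change in Y is approximately 28.00 times as large.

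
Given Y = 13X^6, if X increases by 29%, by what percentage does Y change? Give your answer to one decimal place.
360.8%

For Y = 13X^6:
If X → X(1 + 0.29)
Then Y → Y · (1 + 0.29)^6
     ≈ Y · 4.6083

Percentage change = ((1 + 0.29)^6 − 1) × 100% ≈ 360.8%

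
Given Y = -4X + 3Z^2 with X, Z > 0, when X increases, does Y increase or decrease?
Y decreases

Taking the partial derivative:
∂Y/∂X = -4

∂Y/∂X = -4 < 0 (assuming positive values)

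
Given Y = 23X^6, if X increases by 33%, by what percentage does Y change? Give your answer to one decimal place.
453.5%

For Y = 23X^6:
If X → X(1 + 0.33)
Then Y → Y · (1 + 0.33)^6
     ≈ Y · 5.5349

Percentage change = ((1 + 0.33)^6 − 1) × 100% ≈ 453.5%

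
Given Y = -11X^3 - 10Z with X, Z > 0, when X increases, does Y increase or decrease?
Y decreases

Taking the partial derivative:
∂Y/∂X = -33X^2

∂Y/∂X = -33X^2 < 0 (assuming positive values)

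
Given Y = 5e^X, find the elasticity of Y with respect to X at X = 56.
Elasticity = 56

Elasticity = (dY/dX) · (X/Y)

dY/dX = 5·e^X
At X = 56: dY/dX = 5·e^56, Y = 5·e^56

Elasticity = (5·e^56) · (56 / (5·e^56)) = 56

Interpretation: for a small percentage change in X, the percentage change in Y is approximately 56.00 times as large.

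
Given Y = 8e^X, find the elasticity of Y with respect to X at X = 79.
Elasticity = 79

Elasticity = (dY/dX) · (X/Y)

dY/dX = 8·e^X
At X = 79: dY/dX = 8·e^79, Y = 8·e^79

Elasticity = (8·e^79) · (79 / (8·e^79)) = 79

Interpretation: for a small percentage change in X, the percentage change in Y is approximately 79.00 times as large.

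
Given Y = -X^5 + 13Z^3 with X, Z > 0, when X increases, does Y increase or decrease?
Y decreases

Taking the partial derivative:
∂Y/∂X = -5X^4

∂Y/∂X = -5X^4 < 0 (assuming positive values)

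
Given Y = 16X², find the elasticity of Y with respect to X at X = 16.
Elasticity = 2

Elasticity = (dY/dX) · (X/Y)

dY/dX = 32·X
At X = 16: dY/dX = 512, Y = 4096

Elasticity = 512 · (16 / 4096) = 2

Interpretation: for a small percentage change in X, the percentage change in Y is approximately 2.00 times as large.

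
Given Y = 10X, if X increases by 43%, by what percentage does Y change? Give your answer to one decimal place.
43.0%

For Y = 10X:
If X → X(1 + 0.43)
Then Y → Y · (1 + 0.43)^1
     = Y · 1.4300

Percentage change = ((1 + 0.43)^1 − 1) × 100% = 43.0%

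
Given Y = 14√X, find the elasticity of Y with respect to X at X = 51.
Elasticity = 1/2

Elasticity = (dY/dX) · (X/Y)

dY/dX = 7/√X
At X = 51: dY/dX = 7·√51/51, Y = 14·√51

Elasticity = (7·√51/51) · (51 / (14·√51)) = 1/2

Interpretation: for a small percentage change in X, the percentage change in Y is approximately 0.50 times as large.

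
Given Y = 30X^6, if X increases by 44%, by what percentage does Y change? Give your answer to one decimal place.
791.6%

For Y = 30X^6:
If X → X(1 + 0.44)
Then Y → Y · (1 + 0.44)^6
     ≈ Y · 8.9161

Percentage change = ((1 + 0.44)^6 − 1) × 100% ≈ 791.6%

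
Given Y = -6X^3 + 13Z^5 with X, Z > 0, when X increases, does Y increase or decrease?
Y decreases

Taking the partial derivative:
∂Y/∂X = -18X^2

∂Y/∂X = -18X^2 < 0 (assuming positive values)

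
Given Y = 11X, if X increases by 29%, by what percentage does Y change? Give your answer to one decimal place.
29.0%

For Y = 11X:
If X → X(1 + 0.29)
Then Y → Y · (1 + 0.29)^1
     = Y · 1.2900

Percentage change = ((1 + 0.29)^1 − 1) × 100% = 29.0%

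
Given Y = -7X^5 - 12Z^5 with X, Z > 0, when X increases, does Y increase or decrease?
Y decreases

Taking the partial derivative:
∂Y/∂X = -35X^4

∂Y/∂X = -35X^4 < 0 (assuming positive values)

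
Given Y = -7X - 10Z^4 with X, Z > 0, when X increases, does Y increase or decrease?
Y decreases

Taking the partial derivative:
∂Y/∂X = -7

∂Y/∂X = -7 < 0 (assuming positive values)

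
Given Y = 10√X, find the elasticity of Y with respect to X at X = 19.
Elasticity = 1/2

Elasticity = (dY/dX) · (X/Y)

dY/dX = 5/√X
At X = 19: dY/dX = 5·√19/19, Y = 10·√19

Elasticity = (5·√19/19) · (19 / (10·√19)) = 1/2

Interpretation: for a small percentage change in X, the percentage change in Y is approximately 0.50 times as large.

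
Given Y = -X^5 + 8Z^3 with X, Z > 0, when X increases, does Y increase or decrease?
Y decreases

Taking the partial derivative:
∂Y/∂X = -5X^4

∂Y/∂X = -5X^4 < 0 (assuming positive values)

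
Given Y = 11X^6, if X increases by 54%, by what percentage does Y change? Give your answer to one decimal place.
1233.9%

For Y = 11X^6:
If X → X(1 + 0.54)
Then Y → Y · (1 + 0.54)^6
     ≈ Y · 13.3390

Percentage change = ((1 + 0.54)^6 − 1) × 100% ≈ 1233.9%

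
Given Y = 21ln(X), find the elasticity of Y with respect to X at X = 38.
Elasticity = 1/ln(38) ≈ 0.2749

Elasticity = (dY/dX) · (X/Y)

dY/dX = 21/X
At X = 38: dY/dX = 21/38, Y = 21·ln(38)

Elasticity = (21/38) · (38 / (21·ln(38))) = 1/ln(38) ≈ 0.2749

Interpretation: for a small percentage change in X, the percentage change in Y is approximately 0.27 times as large.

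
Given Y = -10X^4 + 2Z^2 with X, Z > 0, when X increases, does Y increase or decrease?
Y decreases

Taking the partial derivative:
∂Y/∂X = -40X^3

∂Y/∂X = -40X^3 < 0 (assuming positive values)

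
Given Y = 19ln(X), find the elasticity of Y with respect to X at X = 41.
Elasticity = 1/ln(41) ≈ 0.2693

Elasticity = (dY/dX) · (X/Y)

dY/dX = 19/X
At X = 41: dY/dX = 19/41, Y = 19·ln(41)

Elasticity = (19/41) · (41 / (19·ln(41))) = 1/ln(41) ≈ 0.2693

Interpretation: for a small percentage change in X, the percentage change in Y is approximately 0.27 times as large.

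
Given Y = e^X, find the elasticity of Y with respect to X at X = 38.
Elasticity = 38

Elasticity = (dY/dX) · (X/Y)

dY/dX = e^X
At X = 38: dY/dX = e^38, Y = e^38

Elasticity = (e^38) · (38 / (e^38)) = 38

Interpretation: for a small percentage change in X, the percentage change in Y is approximately 38.00 times as large.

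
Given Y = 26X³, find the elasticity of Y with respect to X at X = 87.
Elasticity = 3

Elasticity = (dY/dX) · (X/Y)

dY/dX = 78·X²
At X = 87: dY/dX = 590382, Y = 17121078

Elasticity = 590382 · (87 / 17121078) = 3

Interpretation: for a small percentage change in X, the percentage change in Y is approximately 3.00 times as large.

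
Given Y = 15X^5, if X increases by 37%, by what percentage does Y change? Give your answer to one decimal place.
382.6%

For Y = 15X^5:
If X → X(1 + 0.37)
Then Y → Y · (1 + 0.37)^5
     ≈ Y · 4.8262

Percentage change = ((1 + 0.37)^5 − 1) × 100% ≈ 382.6%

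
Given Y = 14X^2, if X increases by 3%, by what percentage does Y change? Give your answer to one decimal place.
6.1%

For Y = 14X^2:
If X → X(1 + 0.03)
Then Y → Y · (1 + 0.03)^2
     = Y · 1.0609

Percentage change = ((1 + 0.03)^2 − 1) × 100% ≈ 6.1%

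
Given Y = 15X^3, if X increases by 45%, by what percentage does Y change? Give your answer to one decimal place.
204.9%

For Y = 15X^3:
If X → X(1 + 0.45)
Then Y → Y · (1 + 0.45)^3
     ≈ Y · 3.0486

Percentage change = ((1 + 0.45)^3 − 1) × 100% ≈ 204.9%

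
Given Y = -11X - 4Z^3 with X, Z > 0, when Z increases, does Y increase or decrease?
Y decreases

Taking the partial derivative:
∂Y/∂Z = -12Z^2

∂Y/∂Z = -12Z^2 < 0 (assuming positive values)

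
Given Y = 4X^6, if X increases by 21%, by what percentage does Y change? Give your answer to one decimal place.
213.8%

For Y = 4X^6:
If X → X(1 + 0.21)
Then Y → Y · (1 + 0.21)^6
     ≈ Y · 3.1384

Percentage change = ((1 + 0.21)^6 − 1) × 100% ≈ 213.8%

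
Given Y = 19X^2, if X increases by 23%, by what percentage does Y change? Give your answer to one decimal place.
51.3%

For Y = 19X^2:
If X → X(1 + 0.23)
Then Y → Y · (1 + 0.23)^2
     = Y · 1.5129

Percentage change = ((1 + 0.23)^2 − 1) × 100% ≈ 51.3%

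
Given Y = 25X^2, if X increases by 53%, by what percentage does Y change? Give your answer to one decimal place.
134.1%

For Y = 25X^2:
If X → X(1 + 0.53)
Then Y → Y · (1 + 0.53)^2
     = Y · 2.3409

Percentage change = ((1 + 0.53)^2 − 1) × 100% ≈ 134.1%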